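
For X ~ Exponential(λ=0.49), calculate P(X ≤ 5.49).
0.932126

We have X ~ Exponential(λ=0.49).

The CDF gives us P(X ≤ k).

Using the CDF:
P(X ≤ 5.49) = 0.932126

This means there's approximately a 93.2% chance that X is at most 5.49.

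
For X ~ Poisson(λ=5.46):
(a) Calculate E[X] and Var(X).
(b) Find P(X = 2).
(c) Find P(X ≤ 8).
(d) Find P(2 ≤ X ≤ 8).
(a) E[X] = 5.4600, Var(X) = 5.4600
(b) P(X = 2) = 0.063403
(c) P(X ≤ 8) = 0.897721
(d) P(2 ≤ X ≤ 8) = 0.870243

We have X ~ Poisson(λ=5.46).

(a) Moments:
E[X] = 5.4600
Var(X) = 5.4600
σ = √Var(X) = 2.3367

(b) Point probability using PMF:
P(X = 2) = 0.063403

(c) Cumulative probability using CDF:
P(X ≤ 8) = F(8) = 0.897721

(d) Range probability:
P(2 ≤ X ≤ 8) = P(X ≤ 8) - P(X ≤ 1)
                   = F(8) - F(1)
                   = 0.897721 - 0.027478
                   = 0.870243

This means approximately 87.0% of outcomes fall in the interval [2, 8].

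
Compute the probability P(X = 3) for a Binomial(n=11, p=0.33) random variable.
0.240782

We have X ~ Binomial(n=11, p=0.33).

For a Binomial distribution, the PMF gives us the probability of each outcome.

Using the PMF formula:
P(X = 3) = 0.240782

Rounded to 4 decimal places: 0.2408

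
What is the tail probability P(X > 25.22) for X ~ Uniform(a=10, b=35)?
0.391200

We have X ~ Uniform(a=10, b=35).

P(X > 25.22) = 1 - P(X ≤ 25.22)
                = 1 - F(25.22)
                = 1 - 0.608800
                = 0.391200

So there's approximately a 39.1% chance that X exceeds 25.22.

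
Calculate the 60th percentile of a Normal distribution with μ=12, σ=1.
12.2533

We have X ~ Normal(μ=12, σ=1).

We want to find x such that P(X ≤ x) = 0.6.

This is the 60th percentile, which means 60% of values fall below this point.

Using the inverse CDF (quantile function):
x = F⁻¹(0.6) = 12.2533

Verification: P(X ≤ 12.2533) = 0.6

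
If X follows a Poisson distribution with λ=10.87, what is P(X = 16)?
0.034536

We have X ~ Poisson(λ=10.87).

For a Poisson distribution, the PMF gives us the probability of each outcome.

Using the PMF formula:
P(X = 16) = 0.034536

Rounded to 4 decimal places: 0.0345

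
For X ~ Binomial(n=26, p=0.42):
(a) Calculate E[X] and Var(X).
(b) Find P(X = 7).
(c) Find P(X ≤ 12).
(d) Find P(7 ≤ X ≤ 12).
(a) E[X] = 10.9200, Var(X) = 6.3336
(b) P(X = 7) = 0.048526
(c) P(X ≤ 12) = 0.736663
(d) P(7 ≤ X ≤ 12) = 0.700219

We have X ~ Binomial(n=26, p=0.42).

(a) Moments:
E[X] = 10.9200
Var(X) = 6.3336
σ = √Var(X) = 2.5167

(b) Point probability using PMF:
P(X = 7) = 0.048526

(c) Cumulative probability using CDF:
P(X ≤ 12) = F(12) = 0.736663

(d) Range probability:
P(7 ≤ X ≤ 12) = P(X ≤ 12) - P(X ≤ 6)
                   = F(12) - F(6)
                   = 0.736663 - 0.036444
                   = 0.700219

This means approximately 70.0% of outcomes fall in the interval [7, 12].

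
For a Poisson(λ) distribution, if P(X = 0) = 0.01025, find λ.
λ = 4.5805

For a Poisson(λ) distribution, the PMF at 0 is:
P(X = 0) = λ^0 e^(-λ) / 0! = e^(-λ)

Given P(X = 0) = 0.01025:
e^(-λ) = 0.01025
-λ = ln(0.01025)
λ = -ln(0.01025) = 4.5805

Verification: e^(-4.5805) = 0.01025 ✓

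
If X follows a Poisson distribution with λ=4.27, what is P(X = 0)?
0.013982

We have X ~ Poisson(λ=4.27).

For a Poisson distribution, the PMF gives us the probability of each outcome.

Using the PMF formula:
P(X = 0) = 0.013982

Rounded to 4 decimal places: 0.0140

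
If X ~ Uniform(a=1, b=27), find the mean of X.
14.0000

We have X ~ Uniform(a=1, b=27).

For a Uniform distribution with a=1, b=27:
E[X] = 14.0000

This is the expected (average) value of X.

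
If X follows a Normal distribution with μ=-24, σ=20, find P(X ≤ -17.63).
0.624947

We have X ~ Normal(μ=-24, σ=20).

The CDF gives us P(X ≤ k).

Using the CDF:
P(X ≤ -17.63) = 0.624947

This means there's approximately a 62.5% chance that X is at most -17.63.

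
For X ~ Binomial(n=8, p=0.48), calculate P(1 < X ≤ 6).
0.927936

We have X ~ Binomial(n=8, p=0.48).

To find P(1 < X ≤ 6), we use:
P(1 < X ≤ 6) = P(X ≤ 6) - P(X ≤ 1)
                 = F(6) - F(1)
                 = 0.972760 - 0.044824
                 = 0.927936

So there's approximately a 92.8% chance that X falls in this range.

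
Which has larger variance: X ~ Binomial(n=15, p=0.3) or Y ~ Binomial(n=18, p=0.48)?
Y has larger variance (4.4928 > 3.1500)

Compute the variance for each distribution:

X ~ Binomial(n=15, p=0.3):
Var(X) = 3.1500

Y ~ Binomial(n=18, p=0.48):
Var(Y) = 4.4928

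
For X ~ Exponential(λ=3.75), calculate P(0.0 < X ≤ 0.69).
0.924792

We have X ~ Exponential(λ=3.75).

To find P(0.0 < X ≤ 0.69), we use:
P(0.0 < X ≤ 0.69) = P(X ≤ 0.69) - P(X ≤ 0.0)
                 = F(0.69) - F(0.0)
                 = 0.924792 - 0.000000
                 = 0.924792

So there's approximately a 92.5% chance that X falls in this range.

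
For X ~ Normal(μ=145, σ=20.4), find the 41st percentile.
140.3581

We have X ~ Normal(μ=145, σ=20.4).

We want to find x such that P(X ≤ x) = 0.41.

This is the 41st percentile, which means 41% of values fall below this point.

Using the inverse CDF (quantile function):
x = F⁻¹(0.41) = 140.3581

Verification: P(X ≤ 140.3581) = 0.41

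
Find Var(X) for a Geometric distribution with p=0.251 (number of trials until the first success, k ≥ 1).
11.8887

We have X ~ Geometric(p=0.251) (number of trials until the first success, k ≥ 1).

For a Geometric distribution with p=0.251 (number of trials until the first success, k ≥ 1):
Var(X) = 11.8887

The variance measures the spread of the distribution around the mean.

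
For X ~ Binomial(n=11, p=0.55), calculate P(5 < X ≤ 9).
0.619191

We have X ~ Binomial(n=11, p=0.55).

To find P(5 < X ≤ 9), we use:
P(5 < X ≤ 9) = P(X ≤ 9) - P(X ≤ 5)
                 = F(9) - F(5)
                 = 0.986069 - 0.366877
                 = 0.619191

So there's approximately a 61.9% chance that X falls in this range.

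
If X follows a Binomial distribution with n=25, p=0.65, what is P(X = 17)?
0.160742

We have X ~ Binomial(n=25, p=0.65).

For a Binomial distribution, the PMF gives us the probability of each outcome.

Using the PMF formula:
P(X = 17) = 0.160742

Rounded to 4 decimal places: 0.1607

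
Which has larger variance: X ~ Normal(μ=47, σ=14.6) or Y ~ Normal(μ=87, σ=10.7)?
X has larger variance (213.1600 > 114.4900)

Compute the variance for each distribution:

X ~ Normal(μ=47, σ=14.6):
Var(X) = 213.1600

Y ~ Normal(μ=87, σ=10.7):
Var(Y) = 114.4900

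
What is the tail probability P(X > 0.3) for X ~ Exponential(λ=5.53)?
0.190329

We have X ~ Exponential(λ=5.53).

P(X > 0.3) = 1 - P(X ≤ 0.3)
                = 1 - F(0.3)
                = 1 - 0.809671
                = 0.190329

So there's approximately a 19.0% chance that X exceeds 0.3.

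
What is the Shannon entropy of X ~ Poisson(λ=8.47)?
2.4767 nats

We have X ~ Poisson(λ=8.47).

The Shannon entropy measures the uncertainty or information content of the distribution.

For a Poisson distribution with λ=8.47:
H(X) = 2.4767 nats

(In bits, this would be 3.5731 bits.)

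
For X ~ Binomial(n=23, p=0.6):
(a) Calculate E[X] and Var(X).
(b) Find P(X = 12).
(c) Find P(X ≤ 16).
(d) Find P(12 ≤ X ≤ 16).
(a) E[X] = 13.8000, Var(X) = 5.5200
(b) P(X = 12) = 0.123446
(c) P(X ≤ 16) = 0.876043
(d) P(12 ≤ X ≤ 16) = 0.712400

We have X ~ Binomial(n=23, p=0.6).

(a) Moments:
E[X] = 13.8000
Var(X) = 5.5200
σ = √Var(X) = 2.3495

(b) Point probability using PMF:
P(X = 12) = 0.123446

(c) Cumulative probability using CDF:
P(X ≤ 16) = F(16) = 0.876043

(d) Range probability:
P(12 ≤ X ≤ 16) = P(X ≤ 16) - P(X ≤ 11)
                   = F(16) - F(11)
                   = 0.876043 - 0.163643
                   = 0.712400

This means approximately 71.2% of outcomes fall in the interval [12, 16].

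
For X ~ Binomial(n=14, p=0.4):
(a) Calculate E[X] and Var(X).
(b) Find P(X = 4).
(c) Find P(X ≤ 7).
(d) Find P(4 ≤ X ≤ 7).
(a) E[X] = 5.6000, Var(X) = 3.3600
(b) P(X = 4) = 0.154948
(c) P(X ≤ 7) = 0.849860
(d) P(4 ≤ X ≤ 7) = 0.725551

We have X ~ Binomial(n=14, p=0.4).

(a) Moments:
E[X] = 5.6000
Var(X) = 3.3600
σ = √Var(X) = 1.8330

(b) Point probability using PMF:
P(X = 4) = 0.154948

(c) Cumulative probability using CDF:
P(X ≤ 7) = F(7) = 0.849860

(d) Range probability:
P(4 ≤ X ≤ 7) = P(X ≤ 7) - P(X ≤ 3)
                   = F(7) - F(3)
                   = 0.849860 - 0.124309
                   = 0.725551

This means approximately 72.6% of outcomes fall in the interval [4, 7].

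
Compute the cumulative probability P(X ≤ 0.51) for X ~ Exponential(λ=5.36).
0.935015

We have X ~ Exponential(λ=5.36).

The CDF gives us P(X ≤ k).

Using the CDF:
P(X ≤ 0.51) = 0.935015

This means there's approximately a 93.5% chance that X is at most 0.51.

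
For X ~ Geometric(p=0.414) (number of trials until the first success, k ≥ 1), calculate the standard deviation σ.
1.8490

We have X ~ Geometric(p=0.414) (number of trials until the first success, k ≥ 1).

For a Geometric distribution with p=0.414 (number of trials until the first success, k ≥ 1):
σ = √Var(X) = 1.8490

The standard deviation is the square root of the variance.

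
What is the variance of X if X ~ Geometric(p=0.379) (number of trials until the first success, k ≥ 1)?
4.3233

We have X ~ Geometric(p=0.379) (number of trials until the first success, k ≥ 1).

For a Geometric distribution with p=0.379 (number of trials until the first success, k ≥ 1):
Var(X) = 4.3233

The variance measures the spread of the distribution around the mean.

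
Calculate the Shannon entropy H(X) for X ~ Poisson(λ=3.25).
1.9751 nats

We have X ~ Poisson(λ=3.25).

The Shannon entropy measures the uncertainty or information content of the distribution.

For a Poisson distribution with λ=3.25:
H(X) = 1.9751 nats

(In bits, this would be 2.8495 bits.)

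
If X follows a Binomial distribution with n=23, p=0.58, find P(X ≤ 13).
0.522286

We have X ~ Binomial(n=23, p=0.58).

The CDF gives us P(X ≤ k).

Using the CDF:
P(X ≤ 13) = 0.522286

This means there's approximately a 52.2% chance that X is at most 13.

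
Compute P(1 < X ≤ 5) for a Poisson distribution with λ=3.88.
0.702817

We have X ~ Poisson(λ=3.88).

To find P(1 < X ≤ 5), we use:
P(1 < X ≤ 5) = P(X ≤ 5) - P(X ≤ 1)
                 = F(5) - F(1)
                 = 0.803593 - 0.100776
                 = 0.702817

So there's approximately a 70.3% chance that X falls in this range.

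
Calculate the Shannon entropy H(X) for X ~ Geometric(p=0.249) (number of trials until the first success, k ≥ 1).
2.2540 nats

We have X ~ Geometric(p=0.249) (number of trials until the first success, k ≥ 1).

The Shannon entropy measures the uncertainty or information content of the distribution.

For a Geometric distribution with p=0.249 (number of trials until the first success, k ≥ 1):
H(X) = 2.2540 nats

(In bits, this would be 3.2518 bits.)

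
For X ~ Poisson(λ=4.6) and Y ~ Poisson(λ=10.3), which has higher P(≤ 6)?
X has higher probability (P(X ≤ 6) = 0.8180 > P(Y ≤ 6) = 0.1123)

Compute P(≤ 6) for each distribution:

X ~ Poisson(λ=4.6):
P(X ≤ 6) = 0.8180

Y ~ Poisson(λ=10.3):
P(Y ≤ 6) = 0.1123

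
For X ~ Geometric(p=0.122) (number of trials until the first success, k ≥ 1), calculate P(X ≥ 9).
0.353147

We have X ~ Geometric(p=0.122) (number of trials until the first success, k ≥ 1).

For discrete distributions, P(X ≥ 9) = 1 - P(X ≤ 8).

P(X ≤ 8) = 0.646853
P(X ≥ 9) = 1 - 0.646853 = 0.353147

So there's approximately a 35.3% chance that X is at least 9.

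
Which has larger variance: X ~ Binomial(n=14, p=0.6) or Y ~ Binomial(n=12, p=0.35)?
X has larger variance (3.3600 > 2.7300)

Compute the variance for each distribution:

X ~ Binomial(n=14, p=0.6):
Var(X) = 3.3600

Y ~ Binomial(n=12, p=0.35):
Var(Y) = 2.7300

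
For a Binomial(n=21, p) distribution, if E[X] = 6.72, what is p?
p = 0.32

For a Binomial(n, p) distribution:
E[X] = n × p

Given n = 21 and E[X] = 6.72:
6.72 = 21 × p
p = 6.72 / 21 = 0.32

Verification: Binomial(21, 0.32) has E[X] = 6.72 ✓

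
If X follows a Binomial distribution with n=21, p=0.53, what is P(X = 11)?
0.171964

We have X ~ Binomial(n=21, p=0.53).

For a Binomial distribution, the PMF gives us the probability of each outcome.

Using the PMF formula:
P(X = 11) = 0.171964

Rounded to 4 decimal places: 0.1720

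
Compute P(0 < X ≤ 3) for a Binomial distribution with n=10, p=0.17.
0.770692

We have X ~ Binomial(n=10, p=0.17).

To find P(0 < X ≤ 3), we use:
P(0 < X ≤ 3) = P(X ≤ 3) - P(X ≤ 0)
                 = F(3) - F(0)
                 = 0.925853 - 0.155160
                 = 0.770692

So there's approximately a 77.1% chance that X falls in this range.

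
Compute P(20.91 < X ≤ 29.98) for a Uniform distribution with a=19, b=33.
0.647857

We have X ~ Uniform(a=19, b=33).

To find P(20.91 < X ≤ 29.98), we use:
P(20.91 < X ≤ 29.98) = P(X ≤ 29.98) - P(X ≤ 20.91)
                 = F(29.98) - F(20.91)
                 = 0.784286 - 0.136429
                 = 0.647857

So there's approximately a 64.8% chance that X falls in this range.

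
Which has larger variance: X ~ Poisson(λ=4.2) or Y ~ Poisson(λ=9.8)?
Y has larger variance (9.8000 > 4.2000)

Compute the variance for each distribution:

X ~ Poisson(λ=4.2):
Var(X) = 4.2000

Y ~ Poisson(λ=9.8):
Var(Y) = 9.8000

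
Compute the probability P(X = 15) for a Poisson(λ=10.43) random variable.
0.042469

We have X ~ Poisson(λ=10.43).

For a Poisson distribution, the PMF gives us the probability of each outcome.

Using the PMF formula:
P(X = 15) = 0.042469

Rounded to 4 decimal places: 0.0425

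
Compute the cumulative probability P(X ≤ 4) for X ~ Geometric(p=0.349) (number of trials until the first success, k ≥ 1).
0.820393

We have X ~ Geometric(p=0.349) (number of trials until the first success, k ≥ 1).

The CDF gives us P(X ≤ k).

Using the CDF:
P(X ≤ 4) = 0.820393

This means there's approximately a 82.0% chance that X is at most 4.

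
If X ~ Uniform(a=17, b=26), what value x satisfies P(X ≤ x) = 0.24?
19.1600

We have X ~ Uniform(a=17, b=26).

We want to find x such that P(X ≤ x) = 0.24.

This is the 24th percentile, which means 24% of values fall below this point.

Using the inverse CDF (quantile function):
x = F⁻¹(0.24) = 19.1600

Verification: P(X ≤ 19.1600) = 0.24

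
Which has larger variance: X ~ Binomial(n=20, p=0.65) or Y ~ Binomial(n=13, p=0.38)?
X has larger variance (4.5500 > 3.0628)

Compute the variance for each distribution:

X ~ Binomial(n=20, p=0.65):
Var(X) = 4.5500

Y ~ Binomial(n=13, p=0.38):
Var(Y) = 3.0628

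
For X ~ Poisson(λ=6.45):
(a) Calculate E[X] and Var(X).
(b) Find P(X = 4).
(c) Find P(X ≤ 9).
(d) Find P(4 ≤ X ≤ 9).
(a) E[X] = 6.4500, Var(X) = 6.4500
(b) P(X = 4) = 0.113980
(c) P(X ≤ 9) = 0.881633
(d) P(4 ≤ X ≤ 9) = 0.766296

We have X ~ Poisson(λ=6.45).

(a) Moments:
E[X] = 6.4500
Var(X) = 6.4500
σ = √Var(X) = 2.5397

(b) Point probability using PMF:
P(X = 4) = 0.113980

(c) Cumulative probability using CDF:
P(X ≤ 9) = F(9) = 0.881633

(d) Range probability:
P(4 ≤ X ≤ 9) = P(X ≤ 9) - P(X ≤ 3)
                   = F(9) - F(3)
                   = 0.881633 - 0.115337
                   = 0.766296

This means approximately 76.6% of outcomes fall in the interval [4, 9].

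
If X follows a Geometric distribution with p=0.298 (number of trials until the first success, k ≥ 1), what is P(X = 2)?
0.209196

We have X ~ Geometric(p=0.298) (number of trials until the first success, k ≥ 1).

For a Geometric distribution, the PMF gives us the probability of each outcome.

Using the PMF formula:
P(X = 2) = 0.209196

Rounded to 4 decimal places: 0.2092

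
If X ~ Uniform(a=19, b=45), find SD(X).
7.5056

We have X ~ Uniform(a=19, b=45).

For a Uniform distribution with a=19, b=45:
σ = √Var(X) = 7.5056

The standard deviation is the square root of the variance.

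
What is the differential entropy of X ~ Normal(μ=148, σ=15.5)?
4.1598 nats

We have X ~ Normal(μ=148, σ=15.5).

The differential entropy measures the uncertainty or information content of the distribution.

For a Normal distribution with μ=148, σ=15.5:
h(X) = 4.1598 nats

(In bits, this would be 6.0013 bits.)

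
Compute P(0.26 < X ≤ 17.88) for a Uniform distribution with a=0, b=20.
0.881000

We have X ~ Uniform(a=0, b=20).

To find P(0.26 < X ≤ 17.88), we use:
P(0.26 < X ≤ 17.88) = P(X ≤ 17.88) - P(X ≤ 0.26)
                 = F(17.88) - F(0.26)
                 = 0.894000 - 0.013000
                 = 0.881000

So there's approximately a 88.1% chance that X falls in this range.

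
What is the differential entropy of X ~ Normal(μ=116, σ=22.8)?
4.5457 nats

We have X ~ Normal(μ=116, σ=22.8).

The differential entropy measures the uncertainty or information content of the distribution.

For a Normal distribution with μ=116, σ=22.8:
h(X) = 4.5457 nats

(In bits, this would be 6.5581 bits.)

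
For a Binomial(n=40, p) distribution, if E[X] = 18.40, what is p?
p = 0.46

For a Binomial(n, p) distribution:
E[X] = n × p

Given n = 40 and E[X] = 18.40:
18.40 = 40 × p
p = 18.40 / 40 = 0.46

Verification: Binomial(40, 0.46) has E[X] = 18.40 ✓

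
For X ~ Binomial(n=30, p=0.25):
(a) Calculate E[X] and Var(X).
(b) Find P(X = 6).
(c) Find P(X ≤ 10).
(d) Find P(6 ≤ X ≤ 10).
(a) E[X] = 7.5000, Var(X) = 5.6250
(b) P(X = 6) = 0.145456
(c) P(X ≤ 10) = 0.894272
(d) P(6 ≤ X ≤ 10) = 0.691674

We have X ~ Binomial(n=30, p=0.25).

(a) Moments:
E[X] = 7.5000
Var(X) = 5.6250
σ = √Var(X) = 2.3717

(b) Point probability using PMF:
P(X = 6) = 0.145456

(c) Cumulative probability using CDF:
P(X ≤ 10) = F(10) = 0.894272

(d) Range probability:
P(6 ≤ X ≤ 10) = P(X ≤ 10) - P(X ≤ 5)
                   = F(10) - F(5)
                   = 0.894272 - 0.202598
                   = 0.691674

This means approximately 69.2% of outcomes fall in the interval [6, 10].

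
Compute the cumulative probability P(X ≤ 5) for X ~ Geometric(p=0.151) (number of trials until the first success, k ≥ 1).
0.558899

We have X ~ Geometric(p=0.151) (number of trials until the first success, k ≥ 1).

The CDF gives us P(X ≤ k).

Using the CDF:
P(X ≤ 5) = 0.558899

This means there's approximately a 55.9% chance that X is at most 5.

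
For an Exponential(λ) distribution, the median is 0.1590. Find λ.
λ = 4.3594

For X ~ Exponential(λ), the CDF is F(x) = 1 - e^(-λx).
The median m satisfies F(m) = 0.5:
1 - e^(-λm) = 0.5
e^(-λm) = 0.5
λm = ln(2)
m = ln(2) / λ

Given m = 0.1590:
λ = ln(2) / 0.1590 = 0.693147 / 0.1590 = 4.3594

Verification: ln(2) / 4.3594 = 0.1590 ✓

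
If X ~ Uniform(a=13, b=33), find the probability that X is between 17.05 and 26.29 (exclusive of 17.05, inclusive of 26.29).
0.462000

We have X ~ Uniform(a=13, b=33).

To find P(17.05 < X ≤ 26.29), we use:
P(17.05 < X ≤ 26.29) = P(X ≤ 26.29) - P(X ≤ 17.05)
                 = F(26.29) - F(17.05)
                 = 0.664500 - 0.202500
                 = 0.462000

So there's approximately a 46.2% chance that X falls in this range.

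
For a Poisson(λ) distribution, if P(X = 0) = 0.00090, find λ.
λ = 7.0131

For a Poisson(λ) distribution, the PMF at 0 is:
P(X = 0) = λ^0 e^(-λ) / 0! = e^(-λ)

Given P(X = 0) = 0.00090:
e^(-λ) = 0.00090
-λ = ln(0.00090)
λ = -ln(0.00090) = 7.0131

Verification: e^(-7.0131) = 0.00090 ✓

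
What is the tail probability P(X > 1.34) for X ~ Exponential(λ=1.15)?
0.214167

We have X ~ Exponential(λ=1.15).

P(X > 1.34) = 1 - P(X ≤ 1.34)
                = 1 - F(1.34)
                = 1 - 0.785833
                = 0.214167

So there's approximately a 21.4% chance that X exceeds 1.34.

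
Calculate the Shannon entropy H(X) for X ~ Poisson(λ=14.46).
2.7486 nats

We have X ~ Poisson(λ=14.46).

The Shannon entropy measures the uncertainty or information content of the distribution.

For a Poisson distribution with λ=14.46:
H(X) = 2.7486 nats

(In bits, this would be 3.9655 bits.)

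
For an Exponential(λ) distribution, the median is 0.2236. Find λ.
λ = 3.0999

For X ~ Exponential(λ), the CDF is F(x) = 1 - e^(-λx).
The median m satisfies F(m) = 0.5:
1 - e^(-λm) = 0.5
e^(-λm) = 0.5
λm = ln(2)
m = ln(2) / λ

Given m = 0.2236:
λ = ln(2) / 0.2236 = 0.693147 / 0.2236 = 3.0999

Verification: ln(2) / 3.0999 = 0.2236 ✓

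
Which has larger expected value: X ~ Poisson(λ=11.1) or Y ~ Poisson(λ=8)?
X has larger mean (11.1000 > 8.0000)

Compute the expected value for each distribution:

X ~ Poisson(λ=11.1):
E[X] = 11.1000

Y ~ Poisson(λ=8):
E[Y] = 8.0000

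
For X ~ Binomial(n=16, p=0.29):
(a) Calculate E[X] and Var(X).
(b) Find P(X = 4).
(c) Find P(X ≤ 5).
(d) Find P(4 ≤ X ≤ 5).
(a) E[X] = 4.6400, Var(X) = 3.2944
(b) P(X = 4) = 0.211234
(c) P(X ≤ 5) = 0.692332
(d) P(4 ≤ X ≤ 5) = 0.418303

We have X ~ Binomial(n=16, p=0.29).

(a) Moments:
E[X] = 4.6400
Var(X) = 3.2944
σ = √Var(X) = 1.8150

(b) Point probability using PMF:
P(X = 4) = 0.211234

(c) Cumulative probability using CDF:
P(X ≤ 5) = F(5) = 0.692332

(d) Range probability:
P(4 ≤ X ≤ 5) = P(X ≤ 5) - P(X ≤ 3)
                   = F(5) - F(3)
                   = 0.692332 - 0.274030
                   = 0.418303

This means approximately 41.8% of outcomes fall in the interval [4, 5].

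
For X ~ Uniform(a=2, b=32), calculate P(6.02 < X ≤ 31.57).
0.851667

We have X ~ Uniform(a=2, b=32).

To find P(6.02 < X ≤ 31.57), we use:
P(6.02 < X ≤ 31.57) = P(X ≤ 31.57) - P(X ≤ 6.02)
                 = F(31.57) - F(6.02)
                 = 0.985667 - 0.134000
                 = 0.851667

So there's approximately a 85.2% chance that X falls in this range.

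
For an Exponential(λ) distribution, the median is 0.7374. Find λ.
λ = 0.9400

For X ~ Exponential(λ), the CDF is F(x) = 1 - e^(-λx).
The median m satisfies F(m) = 0.5:
1 - e^(-λm) = 0.5
e^(-λm) = 0.5
λm = ln(2)
m = ln(2) / λ

Given m = 0.7374:
λ = ln(2) / 0.7374 = 0.693147 / 0.7374 = 0.9400

Verification: ln(2) / 0.9400 = 0.7374 ✓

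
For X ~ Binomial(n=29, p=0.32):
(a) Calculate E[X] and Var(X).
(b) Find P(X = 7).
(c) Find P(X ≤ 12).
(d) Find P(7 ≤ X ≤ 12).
(a) E[X] = 9.2800, Var(X) = 6.3104
(b) P(X = 7) = 0.110812
(c) P(X ≤ 12) = 0.898038
(d) P(7 ≤ X ≤ 12) = 0.765375

We have X ~ Binomial(n=29, p=0.32).

(a) Moments:
E[X] = 9.2800
Var(X) = 6.3104
σ = √Var(X) = 2.5121

(b) Point probability using PMF:
P(X = 7) = 0.110812

(c) Cumulative probability using CDF:
P(X ≤ 12) = F(12) = 0.898038

(d) Range probability:
P(7 ≤ X ≤ 12) = P(X ≤ 12) - P(X ≤ 6)
                   = F(12) - F(6)
                   = 0.898038 - 0.132663
                   = 0.765375

This means approximately 76.5% of outcomes fall in the interval [7, 12].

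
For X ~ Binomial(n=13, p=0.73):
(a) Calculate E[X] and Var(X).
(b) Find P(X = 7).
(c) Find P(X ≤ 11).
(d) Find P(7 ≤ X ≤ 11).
(a) E[X] = 9.4900, Var(X) = 2.5623
(b) P(X = 7) = 0.073445
(c) P(X ≤ 11) = 0.902895
(d) P(7 ≤ X ≤ 11) = 0.866394

We have X ~ Binomial(n=13, p=0.73).

(a) Moments:
E[X] = 9.4900
Var(X) = 2.5623
σ = √Var(X) = 1.6007

(b) Point probability using PMF:
P(X = 7) = 0.073445

(c) Cumulative probability using CDF:
P(X ≤ 11) = F(11) = 0.902895

(d) Range probability:
P(7 ≤ X ≤ 11) = P(X ≤ 11) - P(X ≤ 6)
                   = F(11) - F(6)
                   = 0.902895 - 0.036502
                   = 0.866394

This means approximately 86.6% of outcomes fall in the interval [7, 11].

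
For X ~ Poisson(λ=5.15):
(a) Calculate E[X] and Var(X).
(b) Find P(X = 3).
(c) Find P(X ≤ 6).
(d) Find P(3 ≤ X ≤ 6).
(a) E[X] = 5.1500, Var(X) = 5.1500
(b) P(X = 3) = 0.132024
(c) P(X ≤ 6) = 0.739938
(d) P(3 ≤ X ≤ 6) = 0.627364

We have X ~ Poisson(λ=5.15).

(a) Moments:
E[X] = 5.1500
Var(X) = 5.1500
σ = √Var(X) = 2.2694

(b) Point probability using PMF:
P(X = 3) = 0.132024

(c) Cumulative probability using CDF:
P(X ≤ 6) = F(6) = 0.739938

(d) Range probability:
P(3 ≤ X ≤ 6) = P(X ≤ 6) - P(X ≤ 2)
                   = F(6) - F(2)
                   = 0.739938 - 0.112574
                   = 0.627364

This means approximately 62.7% of outcomes fall in the interval [3, 6].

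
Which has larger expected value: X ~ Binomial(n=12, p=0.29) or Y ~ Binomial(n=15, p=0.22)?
X has larger mean (3.4800 > 3.3000)

Compute the expected value for each distribution:

X ~ Binomial(n=12, p=0.29):
E[X] = 3.4800

Y ~ Binomial(n=15, p=0.22):
E[Y] = 3.3000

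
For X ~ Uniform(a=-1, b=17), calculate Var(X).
27.0000

We have X ~ Uniform(a=-1, b=17).

For a Uniform distribution with a=-1, b=17:
Var(X) = 27.0000

The variance measures the spread of the distribution around the mean.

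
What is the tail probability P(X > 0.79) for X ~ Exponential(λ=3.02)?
0.092015

We have X ~ Exponential(λ=3.02).

P(X > 0.79) = 1 - P(X ≤ 0.79)
                = 1 - F(0.79)
                = 1 - 0.907985
                = 0.092015

So there's approximately a 9.2% chance that X exceeds 0.79.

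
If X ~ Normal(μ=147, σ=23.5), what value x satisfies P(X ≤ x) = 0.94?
183.5372

We have X ~ Normal(μ=147, σ=23.5).

We want to find x such that P(X ≤ x) = 0.94.

This is the 94th percentile, which means 94% of values fall below this point.

Using the inverse CDF (quantile function):
x = F⁻¹(0.94) = 183.5372

Verification: P(X ≤ 183.5372) = 0.94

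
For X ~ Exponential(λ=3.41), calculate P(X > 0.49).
0.188078

We have X ~ Exponential(λ=3.41).

P(X > 0.49) = 1 - P(X ≤ 0.49)
                = 1 - F(0.49)
                = 1 - 0.811922
                = 0.188078

So there's approximately a 18.8% chance that X exceeds 0.49.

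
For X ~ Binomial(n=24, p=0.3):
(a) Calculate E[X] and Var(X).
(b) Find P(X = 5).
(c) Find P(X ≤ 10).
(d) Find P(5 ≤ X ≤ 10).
(a) E[X] = 7.2000, Var(X) = 5.0400
(b) P(X = 5) = 0.117733
(c) P(X ≤ 10) = 0.925764
(d) P(5 ≤ X ≤ 10) = 0.814688

We have X ~ Binomial(n=24, p=0.3).

(a) Moments:
E[X] = 7.2000
Var(X) = 5.0400
σ = √Var(X) = 2.2450

(b) Point probability using PMF:
P(X = 5) = 0.117733

(c) Cumulative probability using CDF:
P(X ≤ 10) = F(10) = 0.925764

(d) Range probability:
P(5 ≤ X ≤ 10) = P(X ≤ 10) - P(X ≤ 4)
                   = F(10) - F(4)
                   = 0.925764 - 0.111075
                   = 0.814688

This means approximately 81.5% of outcomes fall in the interval [5, 10].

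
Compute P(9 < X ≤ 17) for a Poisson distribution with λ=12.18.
0.702854

We have X ~ Poisson(λ=12.18).

To find P(9 < X ≤ 17), we use:
P(9 < X ≤ 17) = P(X ≤ 17) - P(X ≤ 9)
                 = F(17) - F(9)
                 = 0.929875 - 0.227020
                 = 0.702854

So there's approximately a 70.3% chance that X falls in this range.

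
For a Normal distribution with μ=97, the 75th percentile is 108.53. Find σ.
σ = 17.0944

For X ~ Normal(μ, σ), the p-th percentile satisfies x = μ + z_p × σ,
where z_p = Φ⁻¹(p) is the standard normal quantile.

Step 1: z_{0.75} = Φ⁻¹(0.75) = 0.6745

Step 2: Solve for σ:
108.53 = 97 + 0.6745 × σ
σ = (108.53 - 97) / 0.6745
σ = 11.53 / 0.6745
σ = 17.0944

Verification: μ + z × σ = 97 + 0.6745 × 17.0944 = 108.53 ✓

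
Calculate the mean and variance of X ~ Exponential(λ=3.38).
E[X] = 0.2959, Var(X) = 0.0875

We have X ~ Exponential(λ=3.38).

For an Exponential distribution with λ=3.38:

Expected value:
E[X] = 0.2959

Variance:
Var(X) = 0.0875

Standard deviation:
σ = √Var(X) = 0.2959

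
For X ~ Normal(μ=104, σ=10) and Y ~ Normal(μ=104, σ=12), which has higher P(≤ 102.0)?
Y has higher probability (P(Y ≤ 102.0) = 0.4338 > P(X ≤ 102.0) = 0.4207)

Compute P(≤ 102.0) for each distribution:

X ~ Normal(μ=104, σ=10):
P(X ≤ 102.0) = 0.4207

Y ~ Normal(μ=104, σ=12):
P(Y ≤ 102.0) = 0.4338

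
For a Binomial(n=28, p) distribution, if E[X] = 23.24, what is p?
p = 0.83

For a Binomial(n, p) distribution:
E[X] = n × p

Given n = 28 and E[X] = 23.24:
23.24 = 28 × p
p = 23.24 / 28 = 0.83

Verification: Binomial(28, 0.83) has E[X] = 23.24 ✓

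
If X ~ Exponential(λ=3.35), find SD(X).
0.2985

We have X ~ Exponential(λ=3.35).

For an Exponential distribution with λ=3.35:
σ = √Var(X) = 0.2985

The standard deviation is the square root of the variance.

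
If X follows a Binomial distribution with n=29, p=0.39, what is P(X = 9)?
0.106372

We have X ~ Binomial(n=29, p=0.39).

For a Binomial distribution, the PMF gives us the probability of each outcome.

Using the PMF formula:
P(X = 9) = 0.106372

Rounded to 4 decimal places: 0.1064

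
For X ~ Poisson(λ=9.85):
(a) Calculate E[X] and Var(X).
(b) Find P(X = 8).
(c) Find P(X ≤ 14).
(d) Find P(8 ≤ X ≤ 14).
(a) E[X] = 9.8500, Var(X) = 9.8500
(b) P(X = 8) = 0.115923
(c) P(X ≤ 14) = 0.924119
(d) P(8 ≤ X ≤ 14) = 0.690082

We have X ~ Poisson(λ=9.85).

(a) Moments:
E[X] = 9.8500
Var(X) = 9.8500
σ = √Var(X) = 3.1385

(b) Point probability using PMF:
P(X = 8) = 0.115923

(c) Cumulative probability using CDF:
P(X ≤ 14) = F(14) = 0.924119

(d) Range probability:
P(8 ≤ X ≤ 14) = P(X ≤ 14) - P(X ≤ 7)
                   = F(14) - F(7)
                   = 0.924119 - 0.234037
                   = 0.690082

This means approximately 69.0% of outcomes fall in the interval [8, 14].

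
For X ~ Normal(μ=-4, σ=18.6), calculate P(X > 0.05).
0.413815

We have X ~ Normal(μ=-4, σ=18.6).

P(X > 0.05) = 1 - P(X ≤ 0.05)
                = 1 - F(0.05)
                = 1 - 0.586185
                = 0.413815

So there's approximately a 41.4% chance that X exceeds 0.05.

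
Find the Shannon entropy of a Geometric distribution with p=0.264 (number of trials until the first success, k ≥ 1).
2.1864 nats

We have X ~ Geometric(p=0.264) (number of trials until the first success, k ≥ 1).

The Shannon entropy measures the uncertainty or information content of the distribution.

For a Geometric distribution with p=0.264 (number of trials until the first success, k ≥ 1):
H(X) = 2.1864 nats

(In bits, this would be 3.1543 bits.)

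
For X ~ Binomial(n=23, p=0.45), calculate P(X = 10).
0.164169

We have X ~ Binomial(n=23, p=0.45).

For a Binomial distribution, the PMF gives us the probability of each outcome.

Using the PMF formula:
P(X = 10) = 0.164169

Rounded to 4 decimal places: 0.1642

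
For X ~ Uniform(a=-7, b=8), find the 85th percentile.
5.7500

We have X ~ Uniform(a=-7, b=8).

We want to find x such that P(X ≤ x) = 0.85.

This is the 85th percentile, which means 85% of values fall below this point.

Using the inverse CDF (quantile function):
x = F⁻¹(0.85) = 5.7500

Verification: P(X ≤ 5.7500) = 0.85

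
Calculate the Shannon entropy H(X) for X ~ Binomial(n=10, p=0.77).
1.6814 nats

We have X ~ Binomial(n=10, p=0.77).

The Shannon entropy measures the uncertainty or information content of the distribution.

For a Binomial distribution with n=10, p=0.77:
H(X) = 1.6814 nats

(In bits, this would be 2.4257 bits.)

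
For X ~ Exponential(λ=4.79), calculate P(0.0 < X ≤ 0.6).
0.943527

We have X ~ Exponential(λ=4.79).

To find P(0.0 < X ≤ 0.6), we use:
P(0.0 < X ≤ 0.6) = P(X ≤ 0.6) - P(X ≤ 0.0)
                 = F(0.6) - F(0.0)
                 = 0.943527 - 0.000000
                 = 0.943527

So there's approximately a 94.4% chance that X falls in this range.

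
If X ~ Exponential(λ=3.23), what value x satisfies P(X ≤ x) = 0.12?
0.0396

We have X ~ Exponential(λ=3.23).

We want to find x such that P(X ≤ x) = 0.12.

This is the 12th percentile, which means 12% of values fall below this point.

Using the inverse CDF (quantile function):
x = F⁻¹(0.12) = 0.0396

Verification: P(X ≤ 0.0396) = 0.12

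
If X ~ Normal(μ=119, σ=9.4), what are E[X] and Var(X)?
E[X] = 119.0000, Var(X) = 88.3600

We have X ~ Normal(μ=119, σ=9.4).

For a Normal distribution with μ=119, σ=9.4:

Expected value:
E[X] = 119.0000

Variance:
Var(X) = 88.3600

Standard deviation:
σ = √Var(X) = 9.4000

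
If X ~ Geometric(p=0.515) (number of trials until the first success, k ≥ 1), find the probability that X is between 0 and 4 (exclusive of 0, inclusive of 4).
0.944669

We have X ~ Geometric(p=0.515) (number of trials until the first success, k ≥ 1).

To find P(0 < X ≤ 4), we use:
P(0 < X ≤ 4) = P(X ≤ 4) - P(X ≤ 0)
                 = F(4) - F(0)
                 = 0.944669 - 0.000000
                 = 0.944669

So there's approximately a 94.5% chance that X falls in this range.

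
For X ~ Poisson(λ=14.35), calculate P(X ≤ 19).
0.908295

We have X ~ Poisson(λ=14.35).

The CDF gives us P(X ≤ k).

Using the CDF:
P(X ≤ 19) = 0.908295

This means there's approximately a 90.8% chance that X is at most 19.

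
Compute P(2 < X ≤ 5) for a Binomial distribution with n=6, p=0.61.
0.782814

We have X ~ Binomial(n=6, p=0.61).

To find P(2 < X ≤ 5), we use:
P(2 < X ≤ 5) = P(X ≤ 5) - P(X ≤ 2)
                 = F(5) - F(2)
                 = 0.948480 - 0.165666
                 = 0.782814

So there's approximately a 78.3% chance that X falls in this range.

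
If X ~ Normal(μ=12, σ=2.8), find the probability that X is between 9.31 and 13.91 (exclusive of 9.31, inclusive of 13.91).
0.584078

We have X ~ Normal(μ=12, σ=2.8).

To find P(9.31 < X ≤ 13.91), we use:
P(9.31 < X ≤ 13.91) = P(X ≤ 13.91) - P(X ≤ 9.31)
                 = F(13.91) - F(9.31)
                 = 0.752426 - 0.168348
                 = 0.584078

So there's approximately a 58.4% chance that X falls in this range.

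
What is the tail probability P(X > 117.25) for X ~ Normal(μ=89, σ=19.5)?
0.073708

We have X ~ Normal(μ=89, σ=19.5).

P(X > 117.25) = 1 - P(X ≤ 117.25)
                = 1 - F(117.25)
                = 1 - 0.926292
                = 0.073708

So there's approximately a 7.4% chance that X exceeds 117.25.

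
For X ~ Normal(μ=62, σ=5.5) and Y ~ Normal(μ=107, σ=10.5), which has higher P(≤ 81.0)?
X has higher probability (P(X ≤ 81.0) = 0.9997 > P(Y ≤ 81.0) = 0.0066)

Compute P(≤ 81.0) for each distribution:

X ~ Normal(μ=62, σ=5.5):
P(X ≤ 81.0) = 0.9997

Y ~ Normal(μ=107, σ=10.5):
P(Y ≤ 81.0) = 0.0066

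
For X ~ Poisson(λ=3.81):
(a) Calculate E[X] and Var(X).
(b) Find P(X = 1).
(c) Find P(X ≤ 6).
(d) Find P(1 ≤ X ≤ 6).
(a) E[X] = 3.8100, Var(X) = 3.8100
(b) P(X = 1) = 0.084385
(c) P(X ≤ 6) = 0.908169
(d) P(1 ≤ X ≤ 6) = 0.886021

We have X ~ Poisson(λ=3.81).

(a) Moments:
E[X] = 3.8100
Var(X) = 3.8100
σ = √Var(X) = 1.9519

(b) Point probability using PMF:
P(X = 1) = 0.084385

(c) Cumulative probability using CDF:
P(X ≤ 6) = F(6) = 0.908169

(d) Range probability:
P(1 ≤ X ≤ 6) = P(X ≤ 6) - P(X ≤ 0)
                   = F(6) - F(0)
                   = 0.908169 - 0.022148
                   = 0.886021

This means approximately 88.6% of outcomes fall in the interval [1, 6].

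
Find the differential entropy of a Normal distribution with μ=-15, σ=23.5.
4.5759 nats

We have X ~ Normal(μ=-15, σ=23.5).

The differential entropy measures the uncertainty or information content of the distribution.

For a Normal distribution with μ=-15, σ=23.5:
h(X) = 4.5759 nats

(In bits, this would be 6.6017 bits.)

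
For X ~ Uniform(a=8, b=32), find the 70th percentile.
24.8000

We have X ~ Uniform(a=8, b=32).

We want to find x such that P(X ≤ x) = 0.7.

This is the 70th percentile, which means 70% of values fall below this point.

Using the inverse CDF (quantile function):
x = F⁻¹(0.7) = 24.8000

Verification: P(X ≤ 24.8000) = 0.7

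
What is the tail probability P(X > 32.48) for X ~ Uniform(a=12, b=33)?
0.024762

We have X ~ Uniform(a=12, b=33).

P(X > 32.48) = 1 - P(X ≤ 32.48)
                = 1 - F(32.48)
                = 1 - 0.975238
                = 0.024762

So there's approximately a 2.5% chance that X exceeds 32.48.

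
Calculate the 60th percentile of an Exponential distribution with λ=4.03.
0.2274

We have X ~ Exponential(λ=4.03).

We want to find x such that P(X ≤ x) = 0.6.

This is the 60th percentile, which means 60% of values fall below this point.

Using the inverse CDF (quantile function):
x = F⁻¹(0.6) = 0.2274

Verification: P(X ≤ 0.2274) = 0.6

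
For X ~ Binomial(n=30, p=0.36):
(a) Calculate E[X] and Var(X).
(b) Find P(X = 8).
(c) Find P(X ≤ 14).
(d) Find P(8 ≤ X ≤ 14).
(a) E[X] = 10.8000, Var(X) = 6.9120
(b) P(X = 8) = 0.089898
(c) P(X ≤ 14) = 0.918459
(d) P(8 ≤ X ≤ 14) = 0.816197

We have X ~ Binomial(n=30, p=0.36).

(a) Moments:
E[X] = 10.8000
Var(X) = 6.9120
σ = √Var(X) = 2.6291

(b) Point probability using PMF:
P(X = 8) = 0.089898

(c) Cumulative probability using CDF:
P(X ≤ 14) = F(14) = 0.918459

(d) Range probability:
P(8 ≤ X ≤ 14) = P(X ≤ 14) - P(X ≤ 7)
                   = F(14) - F(7)
                   = 0.918459 - 0.102262
                   = 0.816197

This means approximately 81.6% of outcomes fall in the interval [8, 14].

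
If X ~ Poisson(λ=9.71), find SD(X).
3.1161

We have X ~ Poisson(λ=9.71).

For a Poisson distribution with λ=9.71:
σ = √Var(X) = 3.1161

The standard deviation is the square root of the variance.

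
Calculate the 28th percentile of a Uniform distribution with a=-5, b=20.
2.0000

We have X ~ Uniform(a=-5, b=20).

We want to find x such that P(X ≤ x) = 0.28.

This is the 28th percentile, which means 28% of values fall below this point.

Using the inverse CDF (quantile function):
x = F⁻¹(0.28) = 2.0000

Verification: P(X ≤ 2.0000) = 0.28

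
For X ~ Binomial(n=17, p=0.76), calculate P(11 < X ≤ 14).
0.607428

We have X ~ Binomial(n=17, p=0.76).

To find P(11 < X ≤ 14), we use:
P(11 < X ≤ 14) = P(X ≤ 14) - P(X ≤ 11)
                 = F(14) - F(11)
                 = 0.812347 - 0.204919
                 = 0.607428

So there's approximately a 60.7% chance that X falls in this range.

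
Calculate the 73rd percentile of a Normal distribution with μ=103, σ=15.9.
112.7437

We have X ~ Normal(μ=103, σ=15.9).

We want to find x such that P(X ≤ x) = 0.73.

This is the 73rd percentile, which means 73% of values fall below this point.

Using the inverse CDF (quantile function):
x = F⁻¹(0.73) = 112.7437

Verification: P(X ≤ 112.7437) = 0.73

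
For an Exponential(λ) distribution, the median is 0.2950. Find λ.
λ = 2.3497

For X ~ Exponential(λ), the CDF is F(x) = 1 - e^(-λx).
The median m satisfies F(m) = 0.5:
1 - e^(-λm) = 0.5
e^(-λm) = 0.5
λm = ln(2)
m = ln(2) / λ

Given m = 0.2950:
λ = ln(2) / 0.2950 = 0.693147 / 0.2950 = 2.3497

Verification: ln(2) / 2.3497 = 0.2950 ✓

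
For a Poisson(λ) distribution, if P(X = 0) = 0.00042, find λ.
λ = 7.7753

For a Poisson(λ) distribution, the PMF at 0 is:
P(X = 0) = λ^0 e^(-λ) / 0! = e^(-λ)

Given P(X = 0) = 0.00042:
e^(-λ) = 0.00042
-λ = ln(0.00042)
λ = -ln(0.00042) = 7.7753

Verification: e^(-7.7753) = 0.00042 ✓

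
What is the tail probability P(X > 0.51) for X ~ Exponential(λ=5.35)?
0.065317

We have X ~ Exponential(λ=5.35).

P(X > 0.51) = 1 - P(X ≤ 0.51)
                = 1 - F(0.51)
                = 1 - 0.934683
                = 0.065317

So there's approximately a 6.5% chance that X exceeds 0.51.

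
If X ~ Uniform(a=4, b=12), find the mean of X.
8.0000

We have X ~ Uniform(a=4, b=12).

For a Uniform distribution with a=4, b=12:
E[X] = 8.0000

This is the expected (average) value of X.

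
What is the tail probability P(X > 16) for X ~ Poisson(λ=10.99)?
0.055558

We have X ~ Poisson(λ=10.99).

P(X > 16) = 1 - P(X ≤ 16)
                = 1 - F(16)
                = 1 - 0.944442
                = 0.055558

So there's approximately a 5.6% chance that X exceeds 16.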